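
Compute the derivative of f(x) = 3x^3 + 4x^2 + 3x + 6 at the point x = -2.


Differentiate f(x) = 3x^3 + 4x^2 + 3x + 6 term by term:
f'(x) = 9x^2 + 8x + 3
Substitute x = -2:
f'(-2) = 9 * (-2)^2 + 8 * (-2) + 3
= 36 - 16 + 3
= 23

23


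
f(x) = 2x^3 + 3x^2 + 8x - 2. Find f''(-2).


First derivative:
f'(x) = 6x^2 + 6x + 8
Second derivative:
f''(x) = 12x + 6
Substitute x = -2:
f''(-2) = 12 * (-2) + 6
= -24 + 6
= -18

-18


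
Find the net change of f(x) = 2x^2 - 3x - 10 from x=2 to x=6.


Net change = f(b) - f(a)
f(x) = 2x^2 - 3x - 10
Compute f(6):
f(6) = 2 * 6^2 - 3 * 6 - 10
= 72 - 18 - 10
= 44
Compute f(2):
f(2) = 2 * 2^2 - 3 * 2 - 10
= 8 - 6 - 10
= -8
Net change = 44 - (-8) = 52

52


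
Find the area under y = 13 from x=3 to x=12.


The area under a constant function y = 13 is a rectangle.
Width = 12 - 3 = 9
Height = 13
Area = width * height
= 9 * 13
= 117

117


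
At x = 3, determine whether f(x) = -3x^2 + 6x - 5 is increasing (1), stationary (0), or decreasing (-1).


Compute f'(x) to determine behavior:
f'(x) = -6x + 6
f'(3) = -6 * 3 + 6
= -18 + 6
= -12
Since f'(3) < 0, the function is decreasing (-1)

-1


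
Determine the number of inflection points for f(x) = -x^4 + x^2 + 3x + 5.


Inflection points occur where f''(x) = 0 and concavity changes.
f(x) = -x^4 + x^2 + 3x + 5
f'(x) = -4x^3 + 2x + 3
f''(x) = -12x^2 + 2
This is a quadratic in x. Use the discriminant to count real roots.
Discriminant = (0)^2 - 4 * (-12) * 2
= 0 - (-96)
= 96
Since discriminant > 0, f''(x) = 0 has 2 distinct real solutions.
A quadratic with two distinct real roots changes sign at each root, so concavity changes at both.
Number of inflection points: 2

2


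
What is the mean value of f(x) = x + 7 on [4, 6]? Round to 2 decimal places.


Average value = 1/(b-a) * integral from a to b of f(x) dx
First compute the integral of x + 7:
F(x) = (1/2)x^2 + 7x
F(6) = 1/2 * 36 + 7 * 6 = 60
F(4) = 1/2 * 16 + 7 * 4 = 36
Integral = 60 - 36 = 24
Average = 24 / (6 - 4) = 24 / 2
= 12 = 12.00

12.00


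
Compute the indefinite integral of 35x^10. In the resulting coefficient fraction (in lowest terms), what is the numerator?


Apply the power rule for integration:
integral of ax^n dx = a/(n+1) * x^(n+1) + C
integral of 35x^10 dx
= 35/11 * x^11 + C
The coefficient in lowest terms is 35/11, and its numerator is 35

35


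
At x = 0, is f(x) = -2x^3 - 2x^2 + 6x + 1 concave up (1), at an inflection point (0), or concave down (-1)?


Concavity is determined by the sign of f''(x).
f(x) = -2x^3 - 2x^2 + 6x + 1
f'(x) = -6x^2 - 4x + 6
f''(x) = -12x - 4
f''(0) = -12 * 0 - 4
= 0 - 4
= -4
Since f''(0) < 0, the function is concave down (-1)

-1


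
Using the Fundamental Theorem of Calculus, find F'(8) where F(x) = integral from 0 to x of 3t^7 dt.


By the Fundamental Theorem of Calculus (Part 1):
If F(x) = integral from 0 to x of f(t) dt, then F'(x) = f(x)
Here f(t) = 3t^7
So F'(x) = 3x^7
Evaluate at x = 8:
F'(8) = 3 * 8^7
= 3 * 2097152
= 6291456

6291456


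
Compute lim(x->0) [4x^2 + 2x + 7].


Since polynomials are continuous, we use direct substitution.
lim(x->0) of 4x^2 + 2x + 7
= 4 * 0^2 + 2 * 0 + 7
= 0 + 0 + 7
= 7

7


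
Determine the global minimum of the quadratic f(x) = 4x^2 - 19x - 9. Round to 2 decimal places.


For a quadratic f(x) = ax^2 + bx + c with a > 0, the minimum is at the vertex.
Vertex x-coordinate: x = -b/(2a)
x = -(-19) / (2 * 4)
x = 19/8
Substitute back to find the minimum value:
f(19/8) = 4 * (19/8)^2 - 19 * (19/8) - 9
= 361/16 - 361/8 - 9
= -505/16 ≈ -31.56

-31.56


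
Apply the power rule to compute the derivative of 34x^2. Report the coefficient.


We apply the power rule: d/dx [ax^n] = a*n * x^(n-1)
d/dx [34x^2]
= 34 * 2 * x^(2-1)
= 68x
The coefficient is 68

68


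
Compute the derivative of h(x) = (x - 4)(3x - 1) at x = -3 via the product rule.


Let u(x) = x - 4 and v(x) = 3x - 1
u'(x) = 1
v'(x) = 3
Product rule: h'(x) = u'(x)*v(x) + u(x)*v'(x)
= 1 * (3x - 1) + (x - 4) * 3
At x = -3:
u(-3) = 1 * (-3) - 4 = -7
v(-3) = 3 * (-3) - 1 = -10
h'(-3) = 1 * (-10) + (-7) * 3
= -10 - 21
= -31

-31


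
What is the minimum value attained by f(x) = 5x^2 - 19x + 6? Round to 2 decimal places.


For a quadratic f(x) = ax^2 + bx + c with a > 0, the minimum is at the vertex.
Vertex x-coordinate: x = -b/(2a)
x = -(-19) / (2 * 5)
x = 19/10
Substitute back to find the minimum value:
f(19/10) = 5 * (19/10)^2 - 19 * (19/10) + 6
= 361/20 - 361/10 + 6
= -241/20 = -12.05

-12.05


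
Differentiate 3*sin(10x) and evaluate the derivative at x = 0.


Apply the chain rule to differentiate 3*sin(10x):
d/dx [3*sin(10x)]
= 3 * cos(10x) * d/dx(10x)
= 3 * 10 * cos(10x)
= 30 * cos(10x)
Evaluate at x = 0:
= 30 * cos(0)
= 30 * 1
= 30

30


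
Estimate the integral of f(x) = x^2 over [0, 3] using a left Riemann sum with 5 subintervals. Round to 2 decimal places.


Left Riemann sum uses left endpoints of each subinterval.
Interval: [0, 3], n = 5
dx = (3 - 0) / 5 = 3/5
Left endpoints: [0, 3/5, 6/5, 9/5, 12/5]
f values: [0, 9/25, 36/25, 81/25, 144/25]
Sum = dx * (sum of f values)
= 3/5 * 54/5
= 162/25 = 6.48

6.48


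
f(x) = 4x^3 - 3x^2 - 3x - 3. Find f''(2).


First derivative:
f'(x) = 12x^2 - 6x - 3
Second derivative:
f''(x) = 24x - 6
Substitute x = 2:
f''(2) = 24 * 2 - 6
= 48 - 6
= 42

42


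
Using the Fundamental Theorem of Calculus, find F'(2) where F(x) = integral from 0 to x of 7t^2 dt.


By the Fundamental Theorem of Calculus (Part 1):
If F(x) = integral from 0 to x of f(t) dt, then F'(x) = f(x)
Here f(t) = 7t^2
So F'(x) = 7x^2
Evaluate at x = 2:
F'(2) = 7 * 2^2
= 7 * 4
= 28

28


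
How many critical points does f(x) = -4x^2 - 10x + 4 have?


Find where f'(x) = 0:
f'(x) = -8x - 10
Set f'(x) = 0:
-8x - 10 = 0
x = 10 / (-8) = -5/4
This is a linear equation in x, so there is exactly one solution.
Number of critical points: 1

1


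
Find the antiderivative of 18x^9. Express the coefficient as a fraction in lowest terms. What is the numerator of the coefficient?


Apply the power rule for integration:
integral of ax^n dx = a/(n+1) * x^(n+1) + C
integral of 18x^9 dx
= 18/10 * x^10 + C
= 9/5 * x^10 + C
The coefficient in lowest terms is 9/5, and its numerator is 9

9


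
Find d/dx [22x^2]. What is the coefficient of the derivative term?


We apply the power rule: d/dx [ax^n] = a*n * x^(n-1)
d/dx [22x^2]
= 22 * 2 * x^(2-1)
= 44x
The coefficient is 44

44


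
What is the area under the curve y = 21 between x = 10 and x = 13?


The area under a constant function y = 21 is a rectangle.
Width = 13 - 10 = 3
Height = 21
Area = width * height
= 3 * 21
= 63

63


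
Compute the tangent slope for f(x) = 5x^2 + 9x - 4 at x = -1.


The slope of the tangent line equals f'(x) at the point.
f(x) = 5x^2 + 9x - 4
f'(x) = 10x + 9
At x = -1:
f'(-1) = 10 * (-1) + 9
= -10 + 9
= -1

-1


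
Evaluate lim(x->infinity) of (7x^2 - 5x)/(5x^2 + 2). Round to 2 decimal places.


For limits at infinity with equal-degree polynomials,
we compare leading coefficients.
Numerator leading term: 7x^2
Denominator leading term: 5x^2
Divide both by x^2:
lim = (7 - 5/x) / (5 + 2/x^2)
As x -> infinity, the 1/x and 1/x^2 terms vanish:
= 7/5 = 1.40

1.40


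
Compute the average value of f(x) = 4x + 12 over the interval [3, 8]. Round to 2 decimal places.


Average value = 1/(b-a) * integral from a to b of f(x) dx
First compute the integral of 4x + 12:
F(x) = 2x^2 + 12x
F(8) = 2 * 64 + 12 * 8 = 224
F(3) = 2 * 9 + 12 * 3 = 54
Integral = 224 - 54 = 170
Average = 170 / (8 - 3) = 170 / 5
= 34 = 34.00

34.00


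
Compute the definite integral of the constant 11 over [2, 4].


The integral of a constant k over [a, b] equals k * (b - a).
integral from 2 to 4 of 11 dx
= 11 * (4 - 2)
= 11 * 2
= 22

22


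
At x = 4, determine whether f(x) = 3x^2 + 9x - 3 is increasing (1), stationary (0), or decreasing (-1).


Compute f'(x) to determine behavior:
f'(x) = 6x + 9
f'(4) = 6 * 4 + 9
= 24 + 9
= 33
Since f'(4) > 0, the function is increasing (1)

1


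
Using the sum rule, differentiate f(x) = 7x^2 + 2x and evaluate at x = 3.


Differentiate term by term using power and sum rules:
f(x) = 7x^2 + 2x
f'(x) = 14x + 2
Substitute x = 3:
f'(3) = 14 * 3 + 2
= 42 + 2
= 44

44


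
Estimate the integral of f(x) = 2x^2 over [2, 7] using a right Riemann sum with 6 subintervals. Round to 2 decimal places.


Right Riemann sum uses right endpoints of each subinterval.
Interval: [2, 7], n = 6
dx = (7 - 2) / 6 = 5/6
Right endpoints: [17/6, 11/3, 9/2, 16/3, 37/6, 7]
f values: [289/18, 242/9, 81/2, 512/9, 1369/18, 98]
Sum = dx * (sum of f values)
= 5/6 * 5659/18
= 28295/108 ≈ 261.99

261.99


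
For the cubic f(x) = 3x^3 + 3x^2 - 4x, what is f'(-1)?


Differentiate f(x) = 3x^3 + 3x^2 - 4x term by term:
f'(x) = 9x^2 + 6x - 4
Substitute x = -1:
f'(-1) = 9 * (-1)^2 + 6 * (-1) - 4
= 9 - 6 - 4
= -1

-1


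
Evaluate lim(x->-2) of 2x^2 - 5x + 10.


Since polynomials are continuous, we use direct substitution.
lim(x->-2) of 2x^2 - 5x + 10
= 2 * (-2)^2 - 5 * (-2) + 10
= 8 + 10 + 10
= 28

28


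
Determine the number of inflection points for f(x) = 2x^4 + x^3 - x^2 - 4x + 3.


Inflection points occur where f''(x) = 0 and concavity changes.
f(x) = 2x^4 + x^3 - x^2 - 4x + 3
f'(x) = 8x^3 + 3x^2 - 2x - 4
f''(x) = 24x^2 + 6x - 2
This is a quadratic in x. Use the discriminant to count real roots.
Discriminant = (6)^2 - 4 * 24 * (-2)
= 36 - (-192)
= 228
Since discriminant > 0, f''(x) = 0 has 2 distinct real solutions.
A quadratic with two distinct real roots changes sign at each root, so concavity changes at both.
Number of inflection points: 2

2


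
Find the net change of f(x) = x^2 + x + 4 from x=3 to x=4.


Net change = f(b) - f(a)
f(x) = x^2 + x + 4
Compute f(4):
f(4) = 1 * 4^2 + 1 * 4 + 4
= 16 + 4 + 4
= 24
Compute f(3):
f(3) = 1 * 3^2 + 1 * 3 + 4
= 9 + 3 + 4
= 16
Net change = 24 - 16 = 8

8


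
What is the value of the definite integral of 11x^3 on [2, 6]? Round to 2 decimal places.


Find the antiderivative of 11x^3:
F(x) = 11/4 * x^4
Apply the Fundamental Theorem of Calculus:
F(6) - F(2)
= 11/4 * 6^4 - 11/4 * 2^4
= 11/4 * (1296 - 16)
= 11/4 * 1280
= 3520 = 3520.00

3520.00


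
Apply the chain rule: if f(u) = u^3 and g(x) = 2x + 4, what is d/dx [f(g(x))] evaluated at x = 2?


Using the chain rule: (f(g(x)))' = f'(g(x)) * g'(x)
First, find g(2):
g(2) = 2 * 2 + 4 = 8
Next, f'(u) = 3u^2
And g'(x) = 2
So f'(g(2)) * g'(2)
= 3 * 8^2 * 2
= 3 * 64 * 2
= 384

384


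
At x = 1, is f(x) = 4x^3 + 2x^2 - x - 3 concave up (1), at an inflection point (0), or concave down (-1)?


Concavity is determined by the sign of f''(x).
f(x) = 4x^3 + 2x^2 - x - 3
f'(x) = 12x^2 + 4x - 1
f''(x) = 24x + 4
f''(1) = 24 * 1 + 4
= 24 + 4
= 28
Since f''(1) > 0, the function is concave up (1)

1


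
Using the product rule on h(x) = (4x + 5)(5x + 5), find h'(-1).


Let u(x) = 4x + 5 and v(x) = 5x + 5
u'(x) = 4
v'(x) = 5
Product rule: h'(x) = u'(x)*v(x) + u(x)*v'(x)
= 4 * (5x + 5) + (4x + 5) * 5
At x = -1:
u(-1) = 4 * (-1) + 5 = 1
v(-1) = 5 * (-1) + 5 = 0
h'(-1) = 4 * 0 + 1 * 5
= 0 + 5
= 5

5


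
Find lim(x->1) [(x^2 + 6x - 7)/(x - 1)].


Direct substitution gives 0/0, so we factor the numerator.
Factor: (x^2 + 6x - 7) = (x - 1)(x + 7)
Cancel the common factor (x - 1):
(x^2 + 6x - 7)/(x - 1) = (x + 7)
Now substitute x = 1:
= (1) - (-7) = 8

8


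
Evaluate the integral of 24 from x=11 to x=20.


The integral of a constant k over [a, b] equals k * (b - a).
integral from 11 to 20 of 24 dx
= 24 * (20 - 11)
= 24 * 9
= 216

216


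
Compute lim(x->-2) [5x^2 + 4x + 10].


Since polynomials are continuous, we use direct substitution.
lim(x->-2) of 5x^2 + 4x + 10
= 5 * (-2)^2 + 4 * (-2) + 10
= 20 - 8 + 10
= 22

22


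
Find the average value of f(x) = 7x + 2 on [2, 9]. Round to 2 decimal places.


Average value = 1/(b-a) * integral from a to b of f(x) dx
First compute the integral of 7x + 2:
F(x) = (7/2)x^2 + 2x
F(9) = 7/2 * 81 + 2 * 9 = 603/2
F(2) = 7/2 * 4 + 2 * 2 = 18
Integral = 603/2 - 18 = 567/2
Average = (567/2) / (9 - 2) = (567/2) / 7
= 81/2 = 40.50

40.50


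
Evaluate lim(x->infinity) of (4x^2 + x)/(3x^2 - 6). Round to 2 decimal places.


For limits at infinity with equal-degree polynomials,
we compare leading coefficients.
Numerator leading term: 4x^2
Denominator leading term: 3x^2
Divide both by x^2:
lim = (4 + 1/x) / (3 - 6/x^2)
As x -> infinity, the 1/x and 1/x^2 terms vanish:
= 4/3 ≈ 1.33

1.33


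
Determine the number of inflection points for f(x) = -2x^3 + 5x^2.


Inflection points occur where f''(x) = 0 and concavity changes.
f(x) = -2x^3 + 5x^2
f'(x) = -6x^2 + 10x
f''(x) = -12x + 10
Set f''(x) = 0:
-12x + 10 = 0
x = -10 / (-12) = 5/6
Since f''(x) is linear (degree 1), it changes sign at this point.
Therefore there is exactly 1 inflection point.

1


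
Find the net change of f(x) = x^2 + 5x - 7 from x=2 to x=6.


Net change = f(b) - f(a)
f(x) = x^2 + 5x - 7
Compute f(6):
f(6) = 1 * 6^2 + 5 * 6 - 7
= 36 + 30 - 7
= 59
Compute f(2):
f(2) = 1 * 2^2 + 5 * 2 - 7
= 4 + 10 - 7
= 7
Net change = 59 - 7 = 52

52


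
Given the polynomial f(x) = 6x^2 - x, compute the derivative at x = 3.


Differentiate term by term using power and sum rules:
f(x) = 6x^2 - x
f'(x) = 12x - 1
Substitute x = 3:
f'(3) = 12 * 3 - 1
= 36 - 1
= 35

35


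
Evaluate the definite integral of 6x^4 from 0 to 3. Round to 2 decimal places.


Find the antiderivative of 6x^4:
F(x) = 6/5 * x^5
Apply the Fundamental Theorem of Calculus:
F(3) - F(0)
= 6/5 * 3^5 - 6/5 * 0^5
= 6/5 * (243 - 0)
= 6/5 * 243
= 1458/5 = 291.60

291.60


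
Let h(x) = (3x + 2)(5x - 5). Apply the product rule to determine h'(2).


Let u(x) = 3x + 2 and v(x) = 5x - 5
u'(x) = 3
v'(x) = 5
Product rule: h'(x) = u'(x)*v(x) + u(x)*v'(x)
= 3 * (5x - 5) + (3x + 2) * 5
At x = 2:
u(2) = 3 * 2 + 2 = 8
v(2) = 5 * 2 - 5 = 5
h'(2) = 3 * 5 + 8 * 5
= 15 + 40
= 55

55


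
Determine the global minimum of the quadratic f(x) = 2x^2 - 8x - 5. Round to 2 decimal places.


For a quadratic f(x) = ax^2 + bx + c with a > 0, the minimum is at the vertex.
Vertex x-coordinate: x = -b/(2a)
x = -(-8) / (2 * 2)
x = 8/4 = 2
Substitute back to find the minimum value:
f(2) = 2 * 2^2 - 8 * 2 - 5
= 8 - 16 - 5
= -13 = -13.00

-13.00


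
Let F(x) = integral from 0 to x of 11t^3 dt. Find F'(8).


By the Fundamental Theorem of Calculus (Part 1):
If F(x) = integral from 0 to x of f(t) dt, then F'(x) = f(x)
Here f(t) = 11t^3
So F'(x) = 11x^3
Evaluate at x = 8:
F'(8) = 11 * 8^3
= 11 * 512
= 5632

5632


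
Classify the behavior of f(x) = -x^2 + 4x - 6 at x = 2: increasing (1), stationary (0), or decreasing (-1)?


Compute f'(x) to determine behavior:
f'(x) = -2x + 4
f'(2) = -2 * 2 + 4
= -4 + 4
= 0
Since f'(2) = 0, the function is stationary (0)

0


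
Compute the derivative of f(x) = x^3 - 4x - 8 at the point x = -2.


Differentiate f(x) = x^3 - 4x - 8 term by term:
f'(x) = 3x^2 - 4
Substitute x = -2:
f'(-2) = 3 * (-2)^2 + 0 * (-2) - 4
= 12 + 0 - 4
= 8

8


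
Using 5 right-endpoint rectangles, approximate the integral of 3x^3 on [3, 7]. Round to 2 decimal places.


Right Riemann sum uses right endpoints of each subinterval.
Interval: [3, 7], n = 5
dx = (7 - 3) / 5 = 4/5
Right endpoints: [19/5, 23/5, 27/5, 31/5, 7]
f values: [20577/125, 36501/125, 59049/125, 89373/125, 1029]
Sum = dx * (sum of f values)
= 4/5 * 2673
= 10692/5 = 2138.40

2138.40


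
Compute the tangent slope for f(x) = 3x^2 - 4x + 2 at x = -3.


The slope of the tangent line equals f'(x) at the point.
f(x) = 3x^2 - 4x + 2
f'(x) = 6x - 4
At x = -3:
f'(-3) = 6 * (-3) - 4
= -18 - 4
= -22

-22


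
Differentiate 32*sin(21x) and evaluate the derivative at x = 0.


Apply the chain rule to differentiate 32*sin(21x):
d/dx [32*sin(21x)]
= 32 * cos(21x) * d/dx(21x)
= 32 * 21 * cos(21x)
= 672 * cos(21x)
Evaluate at x = 0:
= 672 * cos(0)
= 672 * 1
= 672

672


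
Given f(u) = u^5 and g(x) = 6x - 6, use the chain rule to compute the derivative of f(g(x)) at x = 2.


Using the chain rule: (f(g(x)))' = f'(g(x)) * g'(x)
First, find g(2):
g(2) = 6 * 2 - 6 = 6
Next, f'(u) = 5u^4
And g'(x) = 6
So f'(g(2)) * g'(2)
= 5 * 6^4 * 6
= 5 * 1296 * 6
= 38880

38880


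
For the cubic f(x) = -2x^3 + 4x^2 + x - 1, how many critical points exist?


Find where f'(x) = 0:
f(x) = -2x^3 + 4x^2 + x - 1
f'(x) = -6x^2 + 8x + 1
This is a quadratic in x. Use the discriminant to count real roots.
Discriminant = (8)^2 - 4 * (-6) * 1
= 64 - (-24)
= 88
Since discriminant > 0, f'(x) = 0 has 2 real solutions.
Number of critical points: 2

2


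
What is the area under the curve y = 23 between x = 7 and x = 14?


The area under a constant function y = 23 is a rectangle.
Width = 14 - 7 = 7
Height = 23
Area = width * height
= 7 * 23
= 161

161


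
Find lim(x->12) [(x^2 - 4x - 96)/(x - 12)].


Direct substitution gives 0/0, so we factor the numerator.
Factor: (x^2 - 4x - 96) = (x - 12)(x + 8)
Cancel the common factor (x - 12):
(x^2 - 4x - 96)/(x - 12) = (x + 8)
Now substitute x = 12:
= (12) - (-8) = 20

20


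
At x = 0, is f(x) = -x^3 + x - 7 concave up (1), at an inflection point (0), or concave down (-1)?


Concavity is determined by the sign of f''(x).
f(x) = -x^3 + x - 7
f'(x) = -3x^2 + 1
f''(x) = -6x
f''(0) = -6 * 0 + 0
= 0 + 0
= 0
f''(0) = 0, and f''(x) is linear with nonzero slope -6, so f'' changes sign at x = 0. Hence the function is at an inflection point (0)

0


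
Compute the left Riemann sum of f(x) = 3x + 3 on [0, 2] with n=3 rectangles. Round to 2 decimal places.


Left Riemann sum uses left endpoints of each subinterval.
Interval: [0, 2], n = 3
dx = (2 - 0) / 3 = 2/3
Left endpoints: [0, 2/3, 4/3]
f values: [3, 5, 7]
Sum = dx * (sum of f values)
= 2/3 * 15
= 10 = 10.00

10.00


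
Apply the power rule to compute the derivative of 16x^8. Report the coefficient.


We apply the power rule: d/dx [ax^n] = a*n * x^(n-1)
d/dx [16x^8]
= 16 * 8 * x^(8-1)
= 128x^7
The coefficient is 128

128


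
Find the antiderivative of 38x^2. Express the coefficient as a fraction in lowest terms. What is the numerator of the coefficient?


Apply the power rule for integration:
integral of ax^n dx = a/(n+1) * x^(n+1) + C
integral of 38x^2 dx
= 38/3 * x^3 + C
The coefficient in lowest terms is 38/3, and its numerator is 38

38


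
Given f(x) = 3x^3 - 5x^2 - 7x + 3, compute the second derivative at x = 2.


First derivative:
f'(x) = 9x^2 - 10x - 7
Second derivative:
f''(x) = 18x - 10
Substitute x = 2:
f''(2) = 18 * 2 - 10
= 36 - 10
= 26

26


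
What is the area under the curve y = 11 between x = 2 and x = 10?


The area under a constant function y = 11 is a rectangle.
Width = 10 - 2 = 8
Height = 11
Area = width * height
= 8 * 11
= 88

88


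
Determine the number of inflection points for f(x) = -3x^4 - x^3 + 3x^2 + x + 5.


Inflection points occur where f''(x) = 0 and concavity changes.
f(x) = -3x^4 - x^3 + 3x^2 + x + 5
f'(x) = -12x^3 - 3x^2 + 6x + 1
f''(x) = -36x^2 - 6x + 6
This is a quadratic in x. Use the discriminant to count real roots.
Discriminant = (-6)^2 - 4 * (-36) * 6
= 36 - (-864)
= 900
Since discriminant > 0, f''(x) = 0 has 2 distinct real solutions.
A quadratic with two distinct real roots changes sign at each root, so concavity changes at both.
Number of inflection points: 2

2


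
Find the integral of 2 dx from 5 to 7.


The integral of a constant k over [a, b] equals k * (b - a).
integral from 5 to 7 of 2 dx
= 2 * (7 - 5)
= 2 * 2
= 4

4


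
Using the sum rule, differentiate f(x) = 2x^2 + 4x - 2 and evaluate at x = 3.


Differentiate term by term using power and sum rules:
f(x) = 2x^2 + 4x - 2
f'(x) = 4x + 4
Substitute x = 3:
f'(3) = 4 * 3 + 4
= 12 + 4
= 16

16


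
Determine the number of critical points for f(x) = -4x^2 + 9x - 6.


Find where f'(x) = 0:
f'(x) = -8x + 9
Set f'(x) = 0:
-8x + 9 = 0
x = -9 / (-8) = 9/8
This is a linear equation in x, so there is exactly one solution.
Number of critical points: 1

1


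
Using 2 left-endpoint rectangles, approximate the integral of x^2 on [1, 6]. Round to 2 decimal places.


Left Riemann sum uses left endpoints of each subinterval.
Interval: [1, 6], n = 2
dx = (6 - 1) / 2 = 5/2
Left endpoints: [1, 7/2]
f values: [1, 49/4]
Sum = dx * (sum of f values)
= 5/2 * 53/4
= 265/8 ≈ 33.13

33.13


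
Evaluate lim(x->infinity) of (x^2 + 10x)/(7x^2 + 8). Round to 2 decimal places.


For limits at infinity with equal-degree polynomials,
we compare leading coefficients.
Numerator leading term: x^2
Denominator leading term: 7x^2
Divide both by x^2:
lim = (1 + 10/x) / (7 + 8/x^2)
As x -> infinity, the 1/x and 1/x^2 terms vanish:
= 1/7 ≈ 0.14

0.14


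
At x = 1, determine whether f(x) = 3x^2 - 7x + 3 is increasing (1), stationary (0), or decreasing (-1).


Compute f'(x) to determine behavior:
f'(x) = 6x - 7
f'(1) = 6 * 1 - 7
= 6 - 7
= -1
Since f'(1) < 0, the function is decreasing (-1)

-1


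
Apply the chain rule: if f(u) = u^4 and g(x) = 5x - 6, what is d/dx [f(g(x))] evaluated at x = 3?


Using the chain rule: (f(g(x)))' = f'(g(x)) * g'(x)
First, find g(3):
g(3) = 5 * 3 - 6 = 9
Next, f'(u) = 4u^3
And g'(x) = 5
So f'(g(3)) * g'(3)
= 4 * 9^3 * 5
= 4 * 729 * 5
= 14580

14580


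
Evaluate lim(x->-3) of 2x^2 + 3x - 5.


Since polynomials are continuous, we use direct substitution.
lim(x->-3) of 2x^2 + 3x - 5
= 2 * (-3)^2 + 3 * (-3) - 5
= 18 - 9 - 5
= 4

4


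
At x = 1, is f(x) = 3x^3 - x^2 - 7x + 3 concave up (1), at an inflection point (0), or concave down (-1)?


Concavity is determined by the sign of f''(x).
f(x) = 3x^3 - x^2 - 7x + 3
f'(x) = 9x^2 - 2x - 7
f''(x) = 18x - 2
f''(1) = 18 * 1 - 2
= 18 - 2
= 16
Since f''(1) > 0, the function is concave up (1)

1


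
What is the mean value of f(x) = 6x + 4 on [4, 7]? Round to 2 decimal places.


Average value = 1/(b-a) * integral from a to b of f(x) dx
First compute the integral of 6x + 4:
F(x) = 3x^2 + 4x
F(7) = 3 * 49 + 4 * 7 = 175
F(4) = 3 * 16 + 4 * 4 = 64
Integral = 175 - 64 = 111
Average = 111 / (7 - 4) = 111 / 3
= 37 = 37.00

37.00


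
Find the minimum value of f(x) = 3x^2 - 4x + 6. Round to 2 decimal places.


For a quadratic f(x) = ax^2 + bx + c with a > 0, the minimum is at the vertex.
Vertex x-coordinate: x = -b/(2a)
x = -(-4) / (2 * 3)
x = 4/6 = 2/3
Substitute back to find the minimum value:
f(2/3) = 3 * (2/3)^2 - 4 * (2/3) + 6
= 4/3 - 8/3 + 6
= 14/3 ≈ 4.67

4.67


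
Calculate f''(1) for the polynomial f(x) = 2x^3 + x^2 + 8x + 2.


First derivative:
f'(x) = 6x^2 + 2x + 8
Second derivative:
f''(x) = 12x + 2
Substitute x = 1:
f''(1) = 12 * 1 + 2
= 12 + 2
= 14

14


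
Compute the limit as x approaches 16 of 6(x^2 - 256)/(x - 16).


Direct substitution gives 0/0, so we factor the numerator.
Factor: 6(x^2 - 256) = 6 * (x - 16)(x + 16)
Cancel the common factor (x - 16):
6(x^2 - 256)/(x - 16) = 6 * (x + 16)
Now substitute x = 16:
= 6 * (16 + 16) = 192

192


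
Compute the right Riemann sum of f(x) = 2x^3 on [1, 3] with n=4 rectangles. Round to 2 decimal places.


Right Riemann sum uses right endpoints of each subinterval.
Interval: [1, 3], n = 4
dx = (3 - 1) / 4 = 1/2
Right endpoints: [3/2, 2, 5/2, 3]
f values: [27/4, 16, 125/4, 54]
Sum = dx * (sum of f values)
= 1/2 * 108
= 54 = 54.00

54.00


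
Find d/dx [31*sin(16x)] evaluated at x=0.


Apply the chain rule to differentiate 31*sin(16x):
d/dx [31*sin(16x)]
= 31 * cos(16x) * d/dx(16x)
= 31 * 16 * cos(16x)
= 496 * cos(16x)
Evaluate at x = 0:
= 496 * cos(0)
= 496 * 1
= 496

496


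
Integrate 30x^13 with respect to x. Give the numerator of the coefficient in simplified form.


Apply the power rule for integration:
integral of ax^n dx = a/(n+1) * x^(n+1) + C
integral of 30x^13 dx
= 30/14 * x^14 + C
= 15/7 * x^14 + C
The coefficient in lowest terms is 15/7, and its numerator is 15

15


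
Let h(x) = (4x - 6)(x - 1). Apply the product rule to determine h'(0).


Let u(x) = 4x - 6 and v(x) = x - 1
u'(x) = 4
v'(x) = 1
Product rule: h'(x) = u'(x)*v(x) + u(x)*v'(x)
= 4 * (x - 1) + (4x - 6) * 1
At x = 0:
u(0) = 4 * 0 - 6 = -6
v(0) = 1 * 0 - 1 = -1
h'(0) = 4 * (-1) + (-6) * 1
= -4 - 6
= -10

-10


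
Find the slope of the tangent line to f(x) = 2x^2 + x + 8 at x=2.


The slope of the tangent line equals f'(x) at the point.
f(x) = 2x^2 + x + 8
f'(x) = 4x + 1
At x = 2:
f'(2) = 4 * 2 + 1
= 8 + 1
= 9

9


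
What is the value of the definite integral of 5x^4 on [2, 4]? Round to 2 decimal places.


Find the antiderivative of 5x^4:
F(x) = 5/5 * x^5
Apply the Fundamental Theorem of Calculus:
F(4) - F(2)
= 5/5 * 4^5 - 5/5 * 2^5
= 5/5 * (1024 - 32)
= 5/5 * 992
= 992 = 992.00

992.00


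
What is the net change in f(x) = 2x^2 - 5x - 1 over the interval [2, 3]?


Net change = f(b) - f(a)
f(x) = 2x^2 - 5x - 1
Compute f(3):
f(3) = 2 * 3^2 - 5 * 3 - 1
= 18 - 15 - 1
= 2
Compute f(2):
f(2) = 2 * 2^2 - 5 * 2 - 1
= 8 - 10 - 1
= -3
Net change = 2 - (-3) = 5

5


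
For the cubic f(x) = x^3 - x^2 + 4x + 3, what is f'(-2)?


Differentiate f(x) = x^3 - x^2 + 4x + 3 term by term:
f'(x) = 3x^2 - 2x + 4
Substitute x = -2:
f'(-2) = 3 * (-2)^2 - 2 * (-2) + 4
= 12 + 4 + 4
= 20

20


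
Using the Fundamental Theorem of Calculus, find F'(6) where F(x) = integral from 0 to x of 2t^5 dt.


By the Fundamental Theorem of Calculus (Part 1):
If F(x) = integral from 0 to x of f(t) dt, then F'(x) = f(x)
Here f(t) = 2t^5
So F'(x) = 2x^5
Evaluate at x = 6:
F'(6) = 2 * 6^5
= 2 * 7776
= 15552

15552


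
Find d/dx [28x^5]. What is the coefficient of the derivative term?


We apply the power rule: d/dx [ax^n] = a*n * x^(n-1)
d/dx [28x^5]
= 28 * 5 * x^(5-1)
= 140x^4
The coefficient is 140

140


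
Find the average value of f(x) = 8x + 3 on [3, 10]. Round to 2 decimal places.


Average value = 1/(b-a) * integral from a to b of f(x) dx
First compute the integral of 8x + 3:
F(x) = 4x^2 + 3x
F(10) = 4 * 100 + 3 * 10 = 430
F(3) = 4 * 9 + 3 * 3 = 45
Integral = 430 - 45 = 385
Average = 385 / (10 - 3) = 385 / 7
= 55 = 55.00

55.00


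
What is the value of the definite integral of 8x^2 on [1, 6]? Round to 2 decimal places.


Find the antiderivative of 8x^2:
F(x) = 8/3 * x^3
Apply the Fundamental Theorem of Calculus:
F(6) - F(1)
= 8/3 * 6^3 - 8/3 * 1^3
= 8/3 * (216 - 1)
= 8/3 * 215
= 1720/3 ≈ 573.33

573.33


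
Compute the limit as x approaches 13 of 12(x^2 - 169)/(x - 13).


Direct substitution gives 0/0, so we factor the numerator.
Factor: 12(x^2 - 169) = 12 * (x - 13)(x + 13)
Cancel the common factor (x - 13):
12(x^2 - 169)/(x - 13) = 12 * (x + 13)
Now substitute x = 13:
= 12 * (13 + 13) = 312

312


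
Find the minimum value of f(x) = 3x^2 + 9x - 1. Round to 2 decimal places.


For a quadratic f(x) = ax^2 + bx + c with a > 0, the minimum is at the vertex.
Vertex x-coordinate: x = -b/(2a)
x = -(9) / (2 * 3)
x = -9/6 = -3/2
Substitute back to find the minimum value:
f(-3/2) = 3 * (-3/2)^2 + 9 * (-3/2) - 1
= 27/4 - 27/2 - 1
= -31/4 = -7.75

-7.75


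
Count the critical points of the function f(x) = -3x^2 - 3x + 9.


Find where f'(x) = 0:
f'(x) = -6x - 3
Set f'(x) = 0:
-6x - 3 = 0
x = 3 / (-6) = -1/2
This is a linear equation in x, so there is exactly one solution.
Number of critical points: 1

1


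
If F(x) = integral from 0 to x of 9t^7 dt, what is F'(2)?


By the Fundamental Theorem of Calculus (Part 1):
If F(x) = integral from 0 to x of f(t) dt, then F'(x) = f(x)
Here f(t) = 9t^7
So F'(x) = 9x^7
Evaluate at x = 2:
F'(2) = 9 * 2^7
= 9 * 128
= 1152

1152


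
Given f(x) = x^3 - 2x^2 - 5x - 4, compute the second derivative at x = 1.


First derivative:
f'(x) = 3x^2 - 4x - 5
Second derivative:
f''(x) = 6x - 4
Substitute x = 1:
f''(1) = 6 * 1 - 4
= 6 - 4
= 2

2


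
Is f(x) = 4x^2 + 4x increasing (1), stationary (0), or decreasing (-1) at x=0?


Compute f'(x) to determine behavior:
f'(x) = 8x + 4
f'(0) = 8 * 0 + 4
= 0 + 4
= 4
Since f'(0) > 0, the function is increasing (1)

1


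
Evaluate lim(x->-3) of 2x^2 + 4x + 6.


Since polynomials are continuous, we use direct substitution.
lim(x->-3) of 2x^2 + 4x + 6
= 2 * (-3)^2 + 4 * (-3) + 6
= 18 - 12 + 6
= 12

12


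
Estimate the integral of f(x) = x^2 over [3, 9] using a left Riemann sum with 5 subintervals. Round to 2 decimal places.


Left Riemann sum uses left endpoints of each subinterval.
Interval: [3, 9], n = 5
dx = (9 - 3) / 5 = 6/5
Left endpoints: [3, 21/5, 27/5, 33/5, 39/5]
f values: [9, 441/25, 729/25, 1089/25, 1521/25]
Sum = dx * (sum of f values)
= 6/5 * 801/5
= 4806/25 = 192.24

192.24


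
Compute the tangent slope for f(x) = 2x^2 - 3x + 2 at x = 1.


The slope of the tangent line equals f'(x) at the point.
f(x) = 2x^2 - 3x + 2
f'(x) = 4x - 3
At x = 1:
f'(1) = 4 * 1 - 3
= 4 - 3
= 1

1


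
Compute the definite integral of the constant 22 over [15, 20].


The integral of a constant k over [a, b] equals k * (b - a).
integral from 15 to 20 of 22 dx
= 22 * (20 - 15)
= 22 * 5
= 110

110


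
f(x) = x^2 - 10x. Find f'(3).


Differentiate term by term using power and sum rules:
f(x) = x^2 - 10x
f'(x) = 2x - 10
Substitute x = 3:
f'(3) = 2 * 3 - 10
= 6 - 10
= -4

-4


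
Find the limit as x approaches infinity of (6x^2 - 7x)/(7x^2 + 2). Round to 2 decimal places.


For limits at infinity with equal-degree polynomials,
we compare leading coefficients.
Numerator leading term: 6x^2
Denominator leading term: 7x^2
Divide both by x^2:
lim = (6 - 7/x) / (7 + 2/x^2)
As x -> infinity, the 1/x and 1/x^2 terms vanish:
= 6/7 ≈ 0.86

0.86


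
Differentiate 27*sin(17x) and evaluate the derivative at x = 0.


Apply the chain rule to differentiate 27*sin(17x):
d/dx [27*sin(17x)]
= 27 * cos(17x) * d/dx(17x)
= 27 * 17 * cos(17x)
= 459 * cos(17x)
Evaluate at x = 0:
= 459 * cos(0)
= 459 * 1
= 459

459


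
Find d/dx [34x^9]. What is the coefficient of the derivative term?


We apply the power rule: d/dx [ax^n] = a*n * x^(n-1)
d/dx [34x^9]
= 34 * 9 * x^(9-1)
= 306x^8
The coefficient is 306

306


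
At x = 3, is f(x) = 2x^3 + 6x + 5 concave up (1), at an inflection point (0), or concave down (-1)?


Concavity is determined by the sign of f''(x).
f(x) = 2x^3 + 6x + 5
f'(x) = 6x^2 + 6
f''(x) = 12x
f''(3) = 12 * 3 + 0
= 36 + 0
= 36
Since f''(3) > 0, the function is concave up (1)

1


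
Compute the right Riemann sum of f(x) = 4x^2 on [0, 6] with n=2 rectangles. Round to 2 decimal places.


Right Riemann sum uses right endpoints of each subinterval.
Interval: [0, 6], n = 2
dx = (6 - 0) / 2 = 3
Right endpoints: [3, 6]
f values: [36, 144]
Sum = dx * (sum of f values)
= 3 * 180
= 540 = 540.00

540.00


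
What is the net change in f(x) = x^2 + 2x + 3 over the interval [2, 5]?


Net change = f(b) - f(a)
f(x) = x^2 + 2x + 3
Compute f(5):
f(5) = 1 * 5^2 + 2 * 5 + 3
= 25 + 10 + 3
= 38
Compute f(2):
f(2) = 1 * 2^2 + 2 * 2 + 3
= 4 + 4 + 3
= 11
Net change = 38 - 11 = 27

27


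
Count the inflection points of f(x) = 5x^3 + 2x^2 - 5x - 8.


Inflection points occur where f''(x) = 0 and concavity changes.
f(x) = 5x^3 + 2x^2 - 5x - 8
f'(x) = 15x^2 + 4x - 5
f''(x) = 30x + 4
Set f''(x) = 0:
30x + 4 = 0
x = -4 / 30 = -2/15
Since f''(x) is linear (degree 1), it changes sign at this point.
Therefore there is exactly 1 inflection point.

1


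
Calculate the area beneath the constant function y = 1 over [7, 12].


The area under a constant function y = 1 is a rectangle.
Width = 12 - 7 = 5
Height = 1
Area = width * height
= 5 * 1
= 5

5


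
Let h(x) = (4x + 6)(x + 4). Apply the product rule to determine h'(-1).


Let u(x) = 4x + 6 and v(x) = x + 4
u'(x) = 4
v'(x) = 1
Product rule: h'(x) = u'(x)*v(x) + u(x)*v'(x)
= 4 * (x + 4) + (4x + 6) * 1
At x = -1:
u(-1) = 4 * (-1) + 6 = 2
v(-1) = 1 * (-1) + 4 = 3
h'(-1) = 4 * 3 + 2 * 1
= 12 + 2
= 14

14


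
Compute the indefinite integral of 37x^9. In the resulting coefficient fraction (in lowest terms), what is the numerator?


Apply the power rule for integration:
integral of ax^n dx = a/(n+1) * x^(n+1) + C
integral of 37x^9 dx
= 37/10 * x^10 + C
The coefficient in lowest terms is 37/10, and its numerator is 37

37


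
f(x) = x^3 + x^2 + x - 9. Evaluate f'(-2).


Differentiate f(x) = x^3 + x^2 + x - 9 term by term:
f'(x) = 3x^2 + 2x + 1
Substitute x = -2:
f'(-2) = 3 * (-2)^2 + 2 * (-2) + 1
= 12 - 4 + 1
= 9

9


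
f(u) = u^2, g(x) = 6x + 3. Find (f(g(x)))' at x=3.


Using the chain rule: (f(g(x)))' = f'(g(x)) * g'(x)
First, find g(3):
g(3) = 6 * 3 + 3 = 21
Next, f'(u) = 2u
And g'(x) = 6
So f'(g(3)) * g'(3)
= 2 * 21 * 6
= 252

252


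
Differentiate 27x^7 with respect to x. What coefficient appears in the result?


We apply the power rule: d/dx [ax^n] = a*n * x^(n-1)
d/dx [27x^7]
= 27 * 7 * x^(7-1)
= 189x^6
The coefficient is 189

189


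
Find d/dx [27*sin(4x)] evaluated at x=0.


Apply the chain rule to differentiate 27*sin(4x):
d/dx [27*sin(4x)]
= 27 * cos(4x) * d/dx(4x)
= 27 * 4 * cos(4x)
= 108 * cos(4x)
Evaluate at x = 0:
= 108 * cos(0)
= 108 * 1
= 108

108


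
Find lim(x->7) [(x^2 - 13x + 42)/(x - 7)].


Direct substitution gives 0/0, so we factor the numerator.
Factor: (x^2 - 13x + 42) = (x - 7)(x - 6)
Cancel the common factor (x - 7):
(x^2 - 13x + 42)/(x - 7) = (x - 6)
Now substitute x = 7:
= (7) - (6) = 1

1


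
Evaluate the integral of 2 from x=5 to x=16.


The integral of a constant k over [a, b] equals k * (b - a).
integral from 5 to 16 of 2 dx
= 2 * (16 - 5)
= 2 * 11
= 22

22


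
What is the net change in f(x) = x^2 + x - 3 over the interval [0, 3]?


Net change = f(b) - f(a)
f(x) = x^2 + x - 3
Compute f(3):
f(3) = 1 * 3^2 + 1 * 3 - 3
= 9 + 3 - 3
= 9
Compute f(0):
f(0) = 1 * 0^2 + 1 * 0 - 3
= 0 + 0 - 3
= -3
Net change = 9 - (-3) = 12

12


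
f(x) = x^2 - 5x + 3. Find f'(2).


Differentiate term by term using power and sum rules:
f(x) = x^2 - 5x + 3
f'(x) = 2x - 5
Substitute x = 2:
f'(2) = 2 * 2 - 5
= 4 - 5
= -1

-1


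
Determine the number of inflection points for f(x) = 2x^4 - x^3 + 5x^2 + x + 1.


Inflection points occur where f''(x) = 0 and concavity changes.
f(x) = 2x^4 - x^3 + 5x^2 + x + 1
f'(x) = 8x^3 - 3x^2 + 10x + 1
f''(x) = 24x^2 - 6x + 10
This is a quadratic in x. Use the discriminant to count real roots.
Discriminant = (-6)^2 - 4 * 24 * 10
= 36 - 960
= -924
Since discriminant < 0, f''(x) = 0 has no real solutions.
Number of inflection points: 0

0


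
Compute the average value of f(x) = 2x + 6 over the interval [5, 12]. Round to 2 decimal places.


Average value = 1/(b-a) * integral from a to b of f(x) dx
First compute the integral of 2x + 6:
F(x) = x^2 + 6x
F(12) = 1 * 144 + 6 * 12 = 216
F(5) = 1 * 25 + 6 * 5 = 55
Integral = 216 - 55 = 161
Average = 161 / (12 - 5) = 161 / 7
= 23 = 23.00

23.00


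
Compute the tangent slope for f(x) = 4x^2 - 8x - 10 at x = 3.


The slope of the tangent line equals f'(x) at the point.
f(x) = 4x^2 - 8x - 10
f'(x) = 8x - 8
At x = 3:
f'(3) = 8 * 3 - 8
= 24 - 8
= 16

16


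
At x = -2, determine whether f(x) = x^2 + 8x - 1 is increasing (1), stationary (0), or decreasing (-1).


Compute f'(x) to determine behavior:
f'(x) = 2x + 8
f'(-2) = 2 * (-2) + 8
= -4 + 8
= 4
Since f'(-2) > 0, the function is increasing (1)

1


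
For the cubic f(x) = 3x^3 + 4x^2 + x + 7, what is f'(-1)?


Differentiate f(x) = 3x^3 + 4x^2 + x + 7 term by term:
f'(x) = 9x^2 + 8x + 1
Substitute x = -1:
f'(-1) = 9 * (-1)^2 + 8 * (-1) + 1
= 9 - 8 + 1
= 2

2


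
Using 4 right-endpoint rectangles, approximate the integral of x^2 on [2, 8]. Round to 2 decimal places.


Right Riemann sum uses right endpoints of each subinterval.
Interval: [2, 8], n = 4
dx = (8 - 2) / 4 = 3/2
Right endpoints: [7/2, 5, 13/2, 8]
f values: [49/4, 25, 169/4, 64]
Sum = dx * (sum of f values)
= 3/2 * 287/2
= 861/4 = 215.25

215.25


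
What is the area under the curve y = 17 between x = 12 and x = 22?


The area under a constant function y = 17 is a rectangle.
Width = 22 - 12 = 10
Height = 17
Area = width * height
= 10 * 17
= 170

170


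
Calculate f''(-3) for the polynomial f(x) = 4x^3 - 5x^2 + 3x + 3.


First derivative:
f'(x) = 12x^2 - 10x + 3
Second derivative:
f''(x) = 24x - 10
Substitute x = -3:
f''(-3) = 24 * (-3) - 10
= -72 - 10
= -82

-82


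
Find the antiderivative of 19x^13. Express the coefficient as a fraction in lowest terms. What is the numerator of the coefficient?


Apply the power rule for integration:
integral of ax^n dx = a/(n+1) * x^(n+1) + C
integral of 19x^13 dx
= 19/14 * x^14 + C
The coefficient in lowest terms is 19/14, and its numerator is 19

19


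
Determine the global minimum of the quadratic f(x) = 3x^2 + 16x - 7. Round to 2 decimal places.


For a quadratic f(x) = ax^2 + bx + c with a > 0, the minimum is at the vertex.
Vertex x-coordinate: x = -b/(2a)
x = -(16) / (2 * 3)
x = -16/6 = -8/3
Substitute back to find the minimum value:
f(-8/3) = 3 * (-8/3)^2 + 16 * (-8/3) - 7
= 64/3 - 128/3 - 7
= -85/3 ≈ -28.33

-28.33


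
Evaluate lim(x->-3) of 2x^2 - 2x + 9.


Since polynomials are continuous, we use direct substitution.
lim(x->-3) of 2x^2 - 2x + 9
= 2 * (-3)^2 - 2 * (-3) + 9
= 18 + 6 + 9
= 33

33


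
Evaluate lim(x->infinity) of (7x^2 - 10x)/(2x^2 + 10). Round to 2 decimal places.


For limits at infinity with equal-degree polynomials,
we compare leading coefficients.
Numerator leading term: 7x^2
Denominator leading term: 2x^2
Divide both by x^2:
lim = (7 - 10/x) / (2 + 10/x^2)
As x -> infinity, the 1/x and 1/x^2 terms vanish:
= 7/2 = 3.50

3.50


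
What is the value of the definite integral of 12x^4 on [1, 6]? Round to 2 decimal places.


Find the antiderivative of 12x^4:
F(x) = 12/5 * x^5
Apply the Fundamental Theorem of Calculus:
F(6) - F(1)
= 12/5 * 6^5 - 12/5 * 1^5
= 12/5 * (7776 - 1)
= 12/5 * 7775
= 18660 = 18660.00

18660.00


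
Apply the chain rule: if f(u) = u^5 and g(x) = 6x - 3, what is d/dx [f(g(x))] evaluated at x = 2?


Using the chain rule: (f(g(x)))' = f'(g(x)) * g'(x)
First, find g(2):
g(2) = 6 * 2 - 3 = 9
Next, f'(u) = 5u^4
And g'(x) = 6
So f'(g(2)) * g'(2)
= 5 * 9^4 * 6
= 5 * 6561 * 6
= 196830

196830


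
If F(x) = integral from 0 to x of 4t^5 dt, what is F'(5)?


By the Fundamental Theorem of Calculus (Part 1):
If F(x) = integral from 0 to x of f(t) dt, then F'(x) = f(x)
Here f(t) = 4t^5
So F'(x) = 4x^5
Evaluate at x = 5:
F'(5) = 4 * 5^5
= 4 * 3125
= 12500

12500


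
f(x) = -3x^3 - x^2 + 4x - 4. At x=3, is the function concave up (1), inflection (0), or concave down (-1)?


Concavity is determined by the sign of f''(x).
f(x) = -3x^3 - x^2 + 4x - 4
f'(x) = -9x^2 - 2x + 4
f''(x) = -18x - 2
f''(3) = -18 * 3 - 2
= -54 - 2
= -56
Since f''(3) < 0, the function is concave down (-1)

-1


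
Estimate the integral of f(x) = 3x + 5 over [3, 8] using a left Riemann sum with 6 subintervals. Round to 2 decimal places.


Left Riemann sum uses left endpoints of each subinterval.
Interval: [3, 8], n = 6
dx = (8 - 3) / 6 = 5/6
Left endpoints: [3, 23/6, 14/3, 11/2, 19/3, 43/6]
f values: [14, 33/2, 19, 43/2, 24, 53/2]
Sum = dx * (sum of f values)
= 5/6 * 243/2
= 405/4 = 101.25

101.25


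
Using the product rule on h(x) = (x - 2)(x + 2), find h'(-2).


Let u(x) = x - 2 and v(x) = x + 2
u'(x) = 1
v'(x) = 1
Product rule: h'(x) = u'(x)*v(x) + u(x)*v'(x)
= 1 * (x + 2) + (x - 2) * 1
At x = -2:
u(-2) = 1 * (-2) - 2 = -4
v(-2) = 1 * (-2) + 2 = 0
h'(-2) = 1 * 0 + (-4) * 1
= 0 - 4
= -4

-4


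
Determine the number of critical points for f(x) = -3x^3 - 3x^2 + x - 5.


Find where f'(x) = 0:
f(x) = -3x^3 - 3x^2 + x - 5
f'(x) = -9x^2 - 6x + 1
This is a quadratic in x. Use the discriminant to count real roots.
Discriminant = (-6)^2 - 4 * (-9) * 1
= 36 - (-36)
= 72
Since discriminant > 0, f'(x) = 0 has 2 real solutions.
Number of critical points: 2

2


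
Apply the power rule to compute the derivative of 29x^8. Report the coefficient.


We apply the power rule: d/dx [ax^n] = a*n * x^(n-1)
d/dx [29x^8]
= 29 * 8 * x^(8-1)
= 232x^7
The coefficient is 232

232
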